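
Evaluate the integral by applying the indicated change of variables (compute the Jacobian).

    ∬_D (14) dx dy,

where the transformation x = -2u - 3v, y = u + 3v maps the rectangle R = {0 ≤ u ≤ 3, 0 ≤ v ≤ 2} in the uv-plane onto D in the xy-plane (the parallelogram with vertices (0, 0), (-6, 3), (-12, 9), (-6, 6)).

Compute the Jacobian determinant of (x, y) with respect to (u, v):

    ∂(x,y)/∂(u,v) = | -2  -3 | = (-2)(3) - (-3)(1) = -3.
                   | 1  3 |

Its absolute value is |J| = 3 (the area scaling factor).

Substituting x = -2u - 3v, y = u + 3v into the integrand,

    14 → 14,

so the integral becomes

    ∬_R (14) · |J| du dv = ∫_0^3 ∫_0^2 (42) dv du.

Inner (v): 84.
Outer (u): 252.

Therefore ∬_D (14) dx dy = 252.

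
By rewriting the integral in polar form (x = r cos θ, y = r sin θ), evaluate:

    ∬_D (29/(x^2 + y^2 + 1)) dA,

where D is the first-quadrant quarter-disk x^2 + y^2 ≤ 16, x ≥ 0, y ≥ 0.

The region D is 0 ≤ r ≤ 4, 0 ≤ θ ≤ π/2 in polar coordinates, where x = r cos(θ), y = r sin(θ), and dA = r dr dθ.

Under the substitution, the integrand becomes 29/(r^2 + 1), so

    ∬_D (29/(x^2 + y^2 + 1)) dA = ∫_{0}^{π/2} ∫_{0}^{4} (29/(r^2 + 1)) · r dr dθ.

Inner integral (in r): ∫_{0}^{4} (29/(r^2 + 1)) · r dr = 29log(17)/2.

Outer integral (in θ): ∫_{0}^{π/2} (29log(17)/2) dθ = 29π log(17)/4.

Therefore ∬_D (29/(x^2 + y^2 + 1)) dA = 29π log(17)/4.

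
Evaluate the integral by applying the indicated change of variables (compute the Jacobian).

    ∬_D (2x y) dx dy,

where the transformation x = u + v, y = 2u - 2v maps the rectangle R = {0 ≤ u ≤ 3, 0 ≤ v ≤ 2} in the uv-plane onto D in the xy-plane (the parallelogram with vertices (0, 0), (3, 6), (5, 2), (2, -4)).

Compute the Jacobian determinant of (x, y) with respect to (u, v):

    ∂(x,y)/∂(u,v) = | 1  1 | = (1)(-2) - (1)(2) = -4.
                   | 2  -2 |

Its absolute value is |J| = 4 (the area scaling factor).

Substituting x = u + v, y = 2u - 2v into the integrand,

    2x y → 4u^2 - 4v^2,

so the integral becomes

    ∬_R (4u^2 - 4v^2) · |J| du dv = ∫_0^3 ∫_0^2 (16u^2 - 16v^2) dv du.

Inner (v): 32u^2 - 128/3.
Outer (u): 160.

Therefore ∬_D (2x y) dx dy = 160.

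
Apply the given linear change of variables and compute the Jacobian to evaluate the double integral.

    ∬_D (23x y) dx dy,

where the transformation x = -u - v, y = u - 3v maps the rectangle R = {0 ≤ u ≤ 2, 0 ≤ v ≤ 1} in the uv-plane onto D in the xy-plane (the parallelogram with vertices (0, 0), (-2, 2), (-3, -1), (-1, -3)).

Compute the Jacobian determinant of (x, y) with respect to (u, v):

    ∂(x,y)/∂(u,v) = | -1  -1 | = (-1)(-3) - (-1)(1) = 4.
                   | 1  -3 |

Its absolute value is |J| = 4 (the area scaling factor).

Substituting x = -u - v, y = u - 3v into the integrand,

    23x y → -23u^2 + 46u v + 69v^2,

so the integral becomes

    ∬_R (-23u^2 + 46u v + 69v^2) · |J| du dv = ∫_0^2 ∫_0^1 (-92u^2 + 184u v + 276v^2) dv du.

Inner (v): -92u^2 + 92u + 92.
Outer (u): 368/3.

Therefore ∬_D (23x y) dx dy = 368/3.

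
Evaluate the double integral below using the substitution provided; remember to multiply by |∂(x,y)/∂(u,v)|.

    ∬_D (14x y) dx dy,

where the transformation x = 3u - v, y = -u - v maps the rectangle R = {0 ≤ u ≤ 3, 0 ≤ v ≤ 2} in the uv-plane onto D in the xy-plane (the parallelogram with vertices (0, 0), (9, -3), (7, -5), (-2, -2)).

Compute the Jacobian determinant of (x, y) with respect to (u, v):

    ∂(x,y)/∂(u,v) = | 3  -1 | = (3)(-1) - (-1)(-1) = -4.
                   | -1  -1 |

Its absolute value is |J| = 4 (the area scaling factor).

Substituting x = 3u - v, y = -u - v into the integrand,

    14x y → -42u^2 - 28u v + 14v^2,

so the integral becomes

    ∬_R (-42u^2 - 28u v + 14v^2) · |J| du dv = ∫_0^3 ∫_0^2 (-168u^2 - 112u v + 56v^2) dv du.

Inner (v): -336u^2 - 224u + 448/3.
Outer (u): -3584.

Therefore ∬_D (14x y) dx dy = -3584.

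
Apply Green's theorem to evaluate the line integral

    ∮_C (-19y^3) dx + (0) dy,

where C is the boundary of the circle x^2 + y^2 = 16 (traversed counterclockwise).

Green's theorem converts the closed line integral into a double integral over the enclosed region D:

    ∮_C P dx + Q dy = ∬_D (∂Q/∂x - ∂P/∂y) dA.

Here P = -19y^3, Q = 0, so

    ∂Q/∂x = 0,    ∂P/∂y = -57y^2,
    ∂Q/∂x - ∂P/∂y = 57y^2.

D is the region x^2 + y^2 ≤ 16. Evaluating the double integral:

In polar coordinates (x = r cos θ, y = r sin θ, dA = r dr dθ) the integrand becomes 57r^2sin(θ)^2, so

    ∬_D (57y^2) dA = ∫_0^{2π} ∫_0^{4} (57r^2sin(θ)^2) · r dr dθ.

Inner (r from 0 to 4): 3648sin(θ)^2.
Outer (θ from 0 to 2π): 3648π.

Therefore ∮_C P dx + Q dy = 3648π.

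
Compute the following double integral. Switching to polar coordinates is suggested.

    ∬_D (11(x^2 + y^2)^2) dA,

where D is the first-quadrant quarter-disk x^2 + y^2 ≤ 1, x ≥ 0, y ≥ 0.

The region D is 0 ≤ r ≤ 1, 0 ≤ θ ≤ π/2 in polar coordinates, where x = r cos(θ), y = r sin(θ), and dA = r dr dθ.

Under the substitution, the integrand becomes 11r^4, so

    ∬_D (11(x^2 + y^2)^2) dA = ∫_{0}^{π/2} ∫_{0}^{1} (11r^4) · r dr dθ.

Inner integral (in r): ∫_{0}^{1} (11r^4) · r dr = 11/6.

Outer integral (in θ): ∫_{0}^{π/2} (11/6) dθ = 11π/12.

Therefore ∬_D (11(x^2 + y^2)^2) dA = 11π/12.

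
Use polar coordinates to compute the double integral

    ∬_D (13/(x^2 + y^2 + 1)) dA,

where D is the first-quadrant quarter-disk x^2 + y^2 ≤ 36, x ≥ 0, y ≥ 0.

The region D is 0 ≤ r ≤ 6, 0 ≤ θ ≤ π/2 in polar coordinates, where x = r cos(θ), y = r sin(θ), and dA = r dr dθ.

Under the substitution, the integrand becomes 13/(r^2 + 1), so

    ∬_D (13/(x^2 + y^2 + 1)) dA = ∫_{0}^{π/2} ∫_{0}^{6} (13/(r^2 + 1)) · r dr dθ.

Inner integral (in r): ∫_{0}^{6} (13/(r^2 + 1)) · r dr = 13log(37)/2.

Outer integral (in θ): ∫_{0}^{π/2} (13log(37)/2) dθ = 13π log(37)/4.

Therefore ∬_D (13/(x^2 + y^2 + 1)) dA = 13π log(37)/4.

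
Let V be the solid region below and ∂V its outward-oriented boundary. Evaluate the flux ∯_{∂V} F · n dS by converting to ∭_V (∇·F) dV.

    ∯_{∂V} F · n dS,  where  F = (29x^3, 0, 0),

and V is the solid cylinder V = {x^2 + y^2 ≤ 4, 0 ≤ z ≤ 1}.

By the divergence theorem,

    ∯_{∂V} F · n dS = ∭_V (∇ · F) dV.

Compute the divergence:
    ∇ · F = ∂F_x/∂x + ∂F_y/∂y + ∂F_z/∂z = 87x^2 + 0 + 0 = 87x^2.

In cylindrical coordinates, x = r cos(θ), y = r sin(θ), z = z, dV = r dr dθ dz, with 0 ≤ r ≤ 2, 0 ≤ θ ≤ 2π, 0 ≤ z ≤ 1.

The integrand, after substitution and multiplying by the volume element, becomes (87r^2cos(θ)^2) · r, so

    ∭_V (∇·F) dV = ∫_0^{2π} ∫_0^{2} ∫_0^{1} (87r^2cos(θ)^2) · r dz dr dθ.

Inner (z from 0 to 1): 87r^3cos(θ)^2.
Middle (r from 0 to 2): 348cos(θ)^2.
Outer (θ from 0 to 2π): 348π.

Therefore ∯_{∂V} F · n dS = 348π.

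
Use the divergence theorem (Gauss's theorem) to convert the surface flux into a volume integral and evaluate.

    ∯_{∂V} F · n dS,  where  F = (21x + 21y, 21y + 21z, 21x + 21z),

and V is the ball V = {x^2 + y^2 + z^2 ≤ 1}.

By the divergence theorem,

    ∯_{∂V} F · n dS = ∭_V (∇ · F) dV.

Compute the divergence:
    ∇ · F = ∂F_x/∂x + ∂F_y/∂y + ∂F_z/∂z = 21 + 21 + 21 = 63.

In spherical coordinates, x = ρ sin(φ) cos(θ), y = ρ sin(φ) sin(θ), z = ρ cos(φ), dV = ρ^2 sin(φ) dρ dφ dθ, with 0 ≤ ρ ≤ 1, 0 ≤ φ ≤ π, 0 ≤ θ ≤ 2π.

The integrand, after substitution and multiplying by the volume element, becomes (63) · ρ^2 sin(φ), so

    ∭_V (∇·F) dV = ∫_0^{2π} ∫_0^{π} ∫_0^{1} (63) · ρ^2 sin(φ) dρ dφ dθ.

Inner (ρ from 0 to 1): 21sin(φ).
Middle (φ from 0 to π): 42.
Outer (θ from 0 to 2π): 84π.

Therefore ∯_{∂V} F · n dS = 84π.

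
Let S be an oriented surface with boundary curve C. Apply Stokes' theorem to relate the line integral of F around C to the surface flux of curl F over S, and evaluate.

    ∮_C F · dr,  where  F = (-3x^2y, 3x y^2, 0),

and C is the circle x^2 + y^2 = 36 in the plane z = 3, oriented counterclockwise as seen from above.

Let S be the flat disk x^2 + y^2 ≤ 36 in the plane z = 3, with upward unit normal n̂ = ẑ. By Stokes' theorem,

    ∮_C F · dr = ∬_S (∇ × F) · n̂ dS = ∬_D (curl F)_z dA,

where D is the disk x^2 + y^2 ≤ 36.

Compute the curl of F = (-3x^2y, 3x y^2, 0):
    (∇ × F)_x = ∂F_z/∂y - ∂F_y/∂z = 0,
    (∇ × F)_y = ∂F_x/∂z - ∂F_z/∂x = 0,
    (∇ × F)_z = ∂F_y/∂x - ∂F_x/∂y = 3x^2 + 3y^2.

On z = 3, (curl F)_z = 3x^2 + 3y^2.

Convert to polar (x = r cos θ, y = r sin θ, dA = r dr dθ); the integrand becomes 3r^2, so

    ∬_D (curl F)_z dA = ∫_0^{2π} ∫_0^{6} (3r^2) · r dr dθ.

Inner (r from 0 to 6): 972.
Outer (θ from 0 to 2π): 1944π.

Therefore ∮_C F · dr = 1944π.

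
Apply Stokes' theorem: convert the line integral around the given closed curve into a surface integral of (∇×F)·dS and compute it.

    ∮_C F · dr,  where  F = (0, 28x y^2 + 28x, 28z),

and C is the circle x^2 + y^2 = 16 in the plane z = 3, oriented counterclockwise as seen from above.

Let S be the flat disk x^2 + y^2 ≤ 16 in the plane z = 3, with upward unit normal n̂ = ẑ. By Stokes' theorem,

    ∮_C F · dr = ∬_S (∇ × F) · n̂ dS = ∬_D (curl F)_z dA,

where D is the disk x^2 + y^2 ≤ 16.

Compute the curl of F = (0, 28x y^2 + 28x, 28z):
    (∇ × F)_x = ∂F_z/∂y - ∂F_y/∂z = 0,
    (∇ × F)_y = ∂F_x/∂z - ∂F_z/∂x = 0,
    (∇ × F)_z = ∂F_y/∂x - ∂F_x/∂y = 28y^2 + 28.

On z = 3, (curl F)_z = 28y^2 + 28.

Convert to polar (x = r cos θ, y = r sin θ, dA = r dr dθ); the integrand becomes 28r^2sin(θ)^2 + 28, so

    ∬_D (curl F)_z dA = ∫_0^{2π} ∫_0^{4} (28r^2sin(θ)^2 + 28) · r dr dθ.

Inner (r from 0 to 4): 1792sin(θ)^2 + 224.
Outer (θ from 0 to 2π): 2240π.

Therefore ∮_C F · dr = 2240π.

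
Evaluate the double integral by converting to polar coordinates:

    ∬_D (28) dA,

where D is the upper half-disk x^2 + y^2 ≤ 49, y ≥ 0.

The region D is 0 ≤ r ≤ 7, 0 ≤ θ ≤ π in polar coordinates, where x = r cos(θ), y = r sin(θ), and dA = r dr dθ.

Under the substitution, the integrand becomes 28, so

    ∬_D (28) dA = ∫_{0}^{π} ∫_{0}^{7} (28) · r dr dθ.

Inner integral (in r): ∫_{0}^{7} (28) · r dr = 686.

Outer integral (in θ): ∫_{0}^{π} (686) dθ = 686π.

Therefore ∬_D (28) dA = 686π.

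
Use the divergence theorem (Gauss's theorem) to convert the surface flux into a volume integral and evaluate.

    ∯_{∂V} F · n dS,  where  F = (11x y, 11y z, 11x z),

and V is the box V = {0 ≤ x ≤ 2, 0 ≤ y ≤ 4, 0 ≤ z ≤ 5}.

By the divergence theorem,

    ∯_{∂V} F · n dS = ∭_V (∇ · F) dV.

Compute the divergence:
    ∇ · F = ∂F_x/∂x + ∂F_y/∂y + ∂F_z/∂z = 11y + 11z + 11x = 11x + 11y + 11z.

V is a rectangular box, so dV = dx dy dz with 0 ≤ x ≤ 2, 0 ≤ y ≤ 4, 0 ≤ z ≤ 5.

Integrate (11x + 11y + 11z) over V as an iterated integral:

    ∭_V (∇·F) dV = ∫_0^{2} ∫_0^{4} ∫_0^{5} (11x + 11y + 11z) dz dy dx.

Inner (z from 0 to 5): 55x + 55y + 275/2.
Middle (y from 0 to 4): 220x + 990.
Outer (x from 0 to 2): 2420.

Therefore ∯_{∂V} F · n dS = 2420.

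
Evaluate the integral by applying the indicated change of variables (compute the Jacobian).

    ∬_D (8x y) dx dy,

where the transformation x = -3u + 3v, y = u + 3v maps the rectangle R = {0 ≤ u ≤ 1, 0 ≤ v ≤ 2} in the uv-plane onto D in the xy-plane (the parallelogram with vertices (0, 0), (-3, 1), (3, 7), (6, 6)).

Compute the Jacobian determinant of (x, y) with respect to (u, v):

    ∂(x,y)/∂(u,v) = | -3  3 | = (-3)(3) - (3)(1) = -12.
                   | 1  3 |

Its absolute value is |J| = 12 (the area scaling factor).

Substituting x = -3u + 3v, y = u + 3v into the integrand,

    8x y → -24u^2 - 48u v + 72v^2,

so the integral becomes

    ∬_R (-24u^2 - 48u v + 72v^2) · |J| du dv = ∫_0^1 ∫_0^2 (-288u^2 - 576u v + 864v^2) dv du.

Inner (v): -576u^2 - 1152u + 2304.
Outer (u): 1536.

Therefore ∬_D (8x y) dx dy = 1536.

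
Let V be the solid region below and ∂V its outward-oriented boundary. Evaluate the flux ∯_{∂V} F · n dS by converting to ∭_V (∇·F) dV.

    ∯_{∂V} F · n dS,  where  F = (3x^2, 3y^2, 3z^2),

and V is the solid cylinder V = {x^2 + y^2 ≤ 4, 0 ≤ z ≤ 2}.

By the divergence theorem,

    ∯_{∂V} F · n dS = ∭_V (∇ · F) dV.

Compute the divergence:
    ∇ · F = ∂F_x/∂x + ∂F_y/∂y + ∂F_z/∂z = 6x + 6y + 6z.

In cylindrical coordinates, x = r cos(θ), y = r sin(θ), z = z, dV = r dr dθ dz, with 0 ≤ r ≤ 2, 0 ≤ θ ≤ 2π, 0 ≤ z ≤ 2.

The integrand, after substitution and multiplying by the volume element, becomes (6sqrt(2)r sin(θ + π/4) + 6z) · r, so

    ∭_V (∇·F) dV = ∫_0^{2π} ∫_0^{2} ∫_0^{2} (6sqrt(2)r sin(θ + π/4) + 6z) · r dz dr dθ.

Inner (z from 0 to 2): 12r (sqrt(2)r sin(θ + π/4) + 1).
Middle (r from 0 to 2): 32sqrt(2)sin(θ + π/4) + 24.
Outer (θ from 0 to 2π): 48π.

Therefore ∯_{∂V} F · n dS = 48π.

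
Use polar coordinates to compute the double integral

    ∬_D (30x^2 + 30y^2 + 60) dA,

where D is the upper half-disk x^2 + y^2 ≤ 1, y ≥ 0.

The region D is 0 ≤ r ≤ 1, 0 ≤ θ ≤ π in polar coordinates, where x = r cos(θ), y = r sin(θ), and dA = r dr dθ.

Under the substitution, the integrand becomes 30r^2 + 60, so

    ∬_D (30x^2 + 30y^2 + 60) dA = ∫_{0}^{π} ∫_{0}^{1} (30r^2 + 60) · r dr dθ.

Inner integral (in r): ∫_{0}^{1} (30r^2 + 60) · r dr = 75/2.

Outer integral (in θ): ∫_{0}^{π} (75/2) dθ = 75π/2.

Therefore ∬_D (30x^2 + 30y^2 + 60) dA = 75π/2.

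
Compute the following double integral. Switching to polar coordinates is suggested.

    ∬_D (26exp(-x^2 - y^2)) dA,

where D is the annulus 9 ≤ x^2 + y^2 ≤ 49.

The region D is 3 ≤ r ≤ 7, 0 ≤ θ ≤ 2π in polar coordinates, where x = r cos(θ), y = r sin(θ), and dA = r dr dθ.

Under the substitution, the integrand becomes 26exp(-r^2), so

    ∬_D (26exp(-x^2 - y^2)) dA = ∫_{0}^{2π} ∫_{3}^{7} (26exp(-r^2)) · r dr dθ.

Inner integral (in r): ∫_{3}^{7} (26exp(-r^2)) · r dr = -(13 - 13exp(40))exp(-49).

Outer integral (in θ): ∫_{0}^{2π} (-(13 - 13exp(40))exp(-49)) dθ = -26π (1 - exp(40))exp(-49).

Therefore ∬_D (26exp(-x^2 - y^2)) dA = -26π (1 - exp(40))exp(-49).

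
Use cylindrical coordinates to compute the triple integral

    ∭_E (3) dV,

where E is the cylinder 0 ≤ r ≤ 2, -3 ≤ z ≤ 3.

In cylindrical coordinates, x = r cos(θ), y = r sin(θ), z = z, and dV = r dr dθ dz.

The integrand becomes 3, so

    ∭_E (3) dV = ∫_{0}^{2π} ∫_{0}^{2} ∫_{-3}^{3} (3) · r dz dr dθ.

Inner (z): 18r.
Middle (r from 0 to 2): 36.
Outer (θ): 72π.

Therefore the triple integral equals 72π.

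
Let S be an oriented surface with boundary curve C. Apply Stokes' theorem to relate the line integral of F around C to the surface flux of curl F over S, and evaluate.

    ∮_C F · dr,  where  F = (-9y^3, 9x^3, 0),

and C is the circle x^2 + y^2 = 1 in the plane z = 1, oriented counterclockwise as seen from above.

Let S be the flat disk x^2 + y^2 ≤ 1 in the plane z = 1, with upward unit normal n̂ = ẑ. By Stokes' theorem,

    ∮_C F · dr = ∬_S (∇ × F) · n̂ dS = ∬_D (curl F)_z dA,

where D is the disk x^2 + y^2 ≤ 1.

Compute the curl of F = (-9y^3, 9x^3, 0):
    (∇ × F)_x = ∂F_z/∂y - ∂F_y/∂z = 0,
    (∇ × F)_y = ∂F_x/∂z - ∂F_z/∂x = 0,
    (∇ × F)_z = ∂F_y/∂x - ∂F_x/∂y = 27x^2 + 27y^2.

On z = 1, (curl F)_z = 27x^2 + 27y^2.

Convert to polar (x = r cos θ, y = r sin θ, dA = r dr dθ); the integrand becomes 27r^2, so

    ∬_D (curl F)_z dA = ∫_0^{2π} ∫_0^{1} (27r^2) · r dr dθ.

Inner (r from 0 to 1): 27/4.
Outer (θ from 0 to 2π): 27π/2.

Therefore ∮_C F · dr = 27π/2.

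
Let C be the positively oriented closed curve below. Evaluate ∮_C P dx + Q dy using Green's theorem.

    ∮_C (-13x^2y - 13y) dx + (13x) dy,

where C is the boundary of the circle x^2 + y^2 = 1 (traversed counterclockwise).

Green's theorem converts the closed line integral into a double integral over the enclosed region D:

    ∮_C P dx + Q dy = ∬_D (∂Q/∂x - ∂P/∂y) dA.

Here P = -13x^2y - 13y, Q = 13x, so

    ∂Q/∂x = 13,    ∂P/∂y = -13x^2 - 13,
    ∂Q/∂x - ∂P/∂y = 13x^2 + 26.

D is the region x^2 + y^2 ≤ 1. Evaluating the double integral:

In polar coordinates (x = r cos θ, y = r sin θ, dA = r dr dθ) the integrand becomes 13r^2cos(θ)^2 + 26, so

    ∬_D (13x^2 + 26) dA = ∫_0^{2π} ∫_0^{1} (13r^2cos(θ)^2 + 26) · r dr dθ.

Inner (r from 0 to 1): 13cos(θ)^2/4 + 13.
Outer (θ from 0 to 2π): 117π/4.

Therefore ∮_C P dx + Q dy = 117π/4.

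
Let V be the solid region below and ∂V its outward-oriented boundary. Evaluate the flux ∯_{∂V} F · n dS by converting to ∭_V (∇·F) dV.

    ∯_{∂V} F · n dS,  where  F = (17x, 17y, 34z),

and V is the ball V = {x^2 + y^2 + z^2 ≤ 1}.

By the divergence theorem,

    ∯_{∂V} F · n dS = ∭_V (∇ · F) dV.

Compute the divergence:
    ∇ · F = ∂F_x/∂x + ∂F_y/∂y + ∂F_z/∂z = 17 + 17 + 34 = 68.

In spherical coordinates, x = ρ sin(φ) cos(θ), y = ρ sin(φ) sin(θ), z = ρ cos(φ), dV = ρ^2 sin(φ) dρ dφ dθ, with 0 ≤ ρ ≤ 1, 0 ≤ φ ≤ π, 0 ≤ θ ≤ 2π.

The integrand, after substitution and multiplying by the volume element, becomes (68) · ρ^2 sin(φ), so

    ∭_V (∇·F) dV = ∫_0^{2π} ∫_0^{π} ∫_0^{1} (68) · ρ^2 sin(φ) dρ dφ dθ.

Inner (ρ from 0 to 1): 68sin(φ)/3.
Middle (φ from 0 to π): 136/3.
Outer (θ from 0 to 2π): 272π/3.

Therefore ∯_{∂V} F · n dS = 272π/3.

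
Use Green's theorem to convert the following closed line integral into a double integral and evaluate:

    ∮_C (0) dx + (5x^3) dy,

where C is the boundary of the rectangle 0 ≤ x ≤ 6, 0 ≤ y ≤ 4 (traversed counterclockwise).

Green's theorem converts the closed line integral into a double integral over the enclosed region D:

    ∮_C P dx + Q dy = ∬_D (∂Q/∂x - ∂P/∂y) dA.

Here P = 0, Q = 5x^3, so

    ∂Q/∂x = 15x^2,    ∂P/∂y = 0,
    ∂Q/∂x - ∂P/∂y = 15x^2.

D is the region 0 ≤ x ≤ 6, 0 ≤ y ≤ 4. Evaluating the double integral:

    ∬_D (15x^2) dA = ∫_0^{6} ∫_0^{4} (15x^2) dy dx.

Inner (y from 0 to 4): 60x^2.
Outer (x from 0 to 6): 4320.

Therefore ∮_C P dx + Q dy = 4320.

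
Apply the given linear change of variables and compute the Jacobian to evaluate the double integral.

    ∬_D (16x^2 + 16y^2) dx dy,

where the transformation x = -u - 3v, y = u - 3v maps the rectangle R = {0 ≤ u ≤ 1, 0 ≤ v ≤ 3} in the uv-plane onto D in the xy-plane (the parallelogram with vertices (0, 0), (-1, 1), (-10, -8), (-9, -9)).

Compute the Jacobian determinant of (x, y) with respect to (u, v):

    ∂(x,y)/∂(u,v) = | -1  -3 | = (-1)(-3) - (-3)(1) = 6.
                   | 1  -3 |

Its absolute value is |J| = 6 (the area scaling factor).

Substituting x = -u - 3v, y = u - 3v into the integrand,

    16x^2 + 16y^2 → 32u^2 + 288v^2,

so the integral becomes

    ∬_R (32u^2 + 288v^2) · |J| du dv = ∫_0^1 ∫_0^3 (192u^2 + 1728v^2) dv du.

Inner (v): 576u^2 + 15552.
Outer (u): 15744.

Therefore ∬_D (16x^2 + 16y^2) dx dy = 15744.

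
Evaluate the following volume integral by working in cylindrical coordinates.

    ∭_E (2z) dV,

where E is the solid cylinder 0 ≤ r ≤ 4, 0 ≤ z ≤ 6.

In cylindrical coordinates, x = r cos(θ), y = r sin(θ), z = z, and dV = r dr dθ dz.

The integrand becomes 2z, so

    ∭_E (2z) dV = ∫_{0}^{2π} ∫_{0}^{4} ∫_{0}^{6} (2z) · r dz dr dθ.

Inner (z): 36r.
Middle (r from 0 to 4): 288.
Outer (θ): 576π.

Therefore the triple integral equals 576π.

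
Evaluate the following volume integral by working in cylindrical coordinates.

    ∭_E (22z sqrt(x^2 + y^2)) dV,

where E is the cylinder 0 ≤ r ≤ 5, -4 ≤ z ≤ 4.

In cylindrical coordinates, x = r cos(θ), y = r sin(θ), z = z, and dV = r dr dθ dz.

The integrand becomes 22r z, so

    ∭_E (22z sqrt(x^2 + y^2)) dV = ∫_{0}^{2π} ∫_{0}^{5} ∫_{-4}^{4} (22r z) · r dz dr dθ.

Inner (z): 0.
Middle (r from 0 to 5): 0.
Outer (θ): 0.

Therefore the triple integral equals 0.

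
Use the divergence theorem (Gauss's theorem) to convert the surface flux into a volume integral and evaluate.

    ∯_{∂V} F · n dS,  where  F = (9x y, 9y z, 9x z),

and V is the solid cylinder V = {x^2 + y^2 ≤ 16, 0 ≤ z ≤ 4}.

By the divergence theorem,

    ∯_{∂V} F · n dS = ∭_V (∇ · F) dV.

Compute the divergence:
    ∇ · F = ∂F_x/∂x + ∂F_y/∂y + ∂F_z/∂z = 9y + 9z + 9x = 9x + 9y + 9z.

In cylindrical coordinates, x = r cos(θ), y = r sin(θ), z = z, dV = r dr dθ dz, with 0 ≤ r ≤ 4, 0 ≤ θ ≤ 2π, 0 ≤ z ≤ 4.

The integrand, after substitution and multiplying by the volume element, becomes (9sqrt(2)r sin(θ + π/4) + 9z) · r, so

    ∭_V (∇·F) dV = ∫_0^{2π} ∫_0^{4} ∫_0^{4} (9sqrt(2)r sin(θ + π/4) + 9z) · r dz dr dθ.

Inner (z from 0 to 4): 36r (sqrt(2)r sin(θ + π/4) + 2).
Middle (r from 0 to 4): 768sqrt(2)sin(θ + π/4) + 576.
Outer (θ from 0 to 2π): 1152π.

Therefore ∯_{∂V} F · n dS = 1152π.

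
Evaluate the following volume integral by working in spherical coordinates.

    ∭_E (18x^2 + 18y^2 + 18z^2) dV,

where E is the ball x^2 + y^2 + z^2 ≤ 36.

In spherical coordinates, x = ρ sin(φ) cos(θ), y = ρ sin(φ) sin(θ), z = ρ cos(φ), and dV = ρ^2 sin(φ) dρ dφ dθ.

The integrand becomes 18ρ^2, so

    ∭_E (18x^2 + 18y^2 + 18z^2) dV = ∫_{0}^{2π} ∫_{0}^{π} ∫_{0}^{6} (18ρ^2) · ρ^2 sin(φ) dρ dφ dθ.

Inner (ρ): 139968sin(φ)/5.
Middle (φ): 279936/5.
Outer (θ): 559872π/5.

Therefore the triple integral equals 559872π/5.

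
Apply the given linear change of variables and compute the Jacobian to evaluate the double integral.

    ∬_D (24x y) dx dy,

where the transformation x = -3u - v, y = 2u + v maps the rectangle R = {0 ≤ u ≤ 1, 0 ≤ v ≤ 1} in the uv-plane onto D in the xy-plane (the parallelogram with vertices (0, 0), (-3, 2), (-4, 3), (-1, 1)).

Compute the Jacobian determinant of (x, y) with respect to (u, v):

    ∂(x,y)/∂(u,v) = | -3  -1 | = (-3)(1) - (-1)(2) = -1.
                   | 2  1 |

Its absolute value is |J| = 1 (the area scaling factor).

Substituting x = -3u - v, y = 2u + v into the integrand,

    24x y → -144u^2 - 120u v - 24v^2,

so the integral becomes

    ∬_R (-144u^2 - 120u v - 24v^2) · |J| du dv = ∫_0^1 ∫_0^1 (-144u^2 - 120u v - 24v^2) dv du.

Inner (v): -144u^2 - 60u - 8.
Outer (u): -86.

Therefore ∬_D (24x y) dx dy = -86.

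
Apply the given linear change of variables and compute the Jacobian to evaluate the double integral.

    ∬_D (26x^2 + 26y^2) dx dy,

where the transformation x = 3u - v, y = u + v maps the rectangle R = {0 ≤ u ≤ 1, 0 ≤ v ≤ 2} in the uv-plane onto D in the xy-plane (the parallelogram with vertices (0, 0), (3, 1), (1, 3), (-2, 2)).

Compute the Jacobian determinant of (x, y) with respect to (u, v):

    ∂(x,y)/∂(u,v) = | 3  -1 | = (3)(1) - (-1)(1) = 4.
                   | 1  1 |

Its absolute value is |J| = 4 (the area scaling factor).

Substituting x = 3u - v, y = u + v into the integrand,

    26x^2 + 26y^2 → 260u^2 - 104u v + 52v^2,

so the integral becomes

    ∬_R (260u^2 - 104u v + 52v^2) · |J| du dv = ∫_0^1 ∫_0^2 (1040u^2 - 416u v + 208v^2) dv du.

Inner (v): 2080u^2 - 832u + 1664/3.
Outer (u): 832.

Therefore ∬_D (26x^2 + 26y^2) dx dy = 832.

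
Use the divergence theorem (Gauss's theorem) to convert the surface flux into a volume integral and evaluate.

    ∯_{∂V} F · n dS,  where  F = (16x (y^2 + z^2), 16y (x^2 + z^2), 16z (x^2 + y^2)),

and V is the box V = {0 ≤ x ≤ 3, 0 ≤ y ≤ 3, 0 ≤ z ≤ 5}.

By the divergence theorem,

    ∯_{∂V} F · n dS = ∭_V (∇ · F) dV.

Compute the divergence:
    ∇ · F = ∂F_x/∂x + ∂F_y/∂y + ∂F_z/∂z = 16y^2 + 16z^2 + 16x^2 + 16z^2 + 16x^2 + 16y^2 = 32x^2 + 32y^2 + 32z^2.

V is a rectangular box, so dV = dx dy dz with 0 ≤ x ≤ 3, 0 ≤ y ≤ 3, 0 ≤ z ≤ 5.

Integrate (32x^2 + 32y^2 + 32z^2) over V as an iterated integral:

    ∭_V (∇·F) dV = ∫_0^{3} ∫_0^{3} ∫_0^{5} (32x^2 + 32y^2 + 32z^2) dz dy dx.

Inner (z from 0 to 5): 160x^2 + 160y^2 + 4000/3.
Middle (y from 0 to 3): 480x^2 + 5440.
Outer (x from 0 to 3): 20640.

Therefore ∯_{∂V} F · n dS = 20640.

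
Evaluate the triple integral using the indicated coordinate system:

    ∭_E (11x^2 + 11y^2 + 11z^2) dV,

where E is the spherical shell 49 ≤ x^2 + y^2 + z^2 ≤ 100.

In spherical coordinates, x = ρ sin(φ) cos(θ), y = ρ sin(φ) sin(θ), z = ρ cos(φ), and dV = ρ^2 sin(φ) dρ dφ dθ.

The integrand becomes 11ρ^2, so

    ∭_E (11x^2 + 11y^2 + 11z^2) dV = ∫_{0}^{2π} ∫_{0}^{π} ∫_{7}^{10} (11ρ^2) · ρ^2 sin(φ) dρ dφ dθ.

Inner (ρ): 915123sin(φ)/5.
Middle (φ): 1830246/5.
Outer (θ): 3660492π/5.

Therefore the triple integral equals 3660492π/5.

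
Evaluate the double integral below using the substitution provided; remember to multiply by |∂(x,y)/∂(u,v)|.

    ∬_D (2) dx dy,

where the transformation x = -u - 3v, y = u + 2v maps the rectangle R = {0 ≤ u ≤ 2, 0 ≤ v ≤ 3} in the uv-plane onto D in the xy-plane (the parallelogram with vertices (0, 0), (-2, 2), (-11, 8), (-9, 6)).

Compute the Jacobian determinant of (x, y) with respect to (u, v):

    ∂(x,y)/∂(u,v) = | -1  -3 | = (-1)(2) - (-3)(1) = 1.
                   | 1  2 |

Its absolute value is |J| = 1 (the area scaling factor).

Substituting x = -u - 3v, y = u + 2v into the integrand,

    2 → 2,

so the integral becomes

    ∬_R (2) · |J| du dv = ∫_0^2 ∫_0^3 (2) dv du.

Inner (v): 6.
Outer (u): 12.

Therefore ∬_D (2) dx dy = 12.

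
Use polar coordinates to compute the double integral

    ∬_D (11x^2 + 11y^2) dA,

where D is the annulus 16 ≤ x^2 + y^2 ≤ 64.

The region D is 4 ≤ r ≤ 8, 0 ≤ θ ≤ 2π in polar coordinates, where x = r cos(θ), y = r sin(θ), and dA = r dr dθ.

Under the substitution, the integrand becomes 11r^2, so

    ∬_D (11x^2 + 11y^2) dA = ∫_{0}^{2π} ∫_{4}^{8} (11r^2) · r dr dθ.

Inner integral (in r): ∫_{4}^{8} (11r^2) · r dr = 10560.

Outer integral (in θ): ∫_{0}^{2π} (10560) dθ = 21120π.

Therefore ∬_D (11x^2 + 11y^2) dA = 21120π.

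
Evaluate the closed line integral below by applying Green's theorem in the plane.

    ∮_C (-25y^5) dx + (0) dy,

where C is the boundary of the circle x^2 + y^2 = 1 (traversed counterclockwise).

Green's theorem converts the closed line integral into a double integral over the enclosed region D:

    ∮_C P dx + Q dy = ∬_D (∂Q/∂x - ∂P/∂y) dA.

Here P = -25y^5, Q = 0, so

    ∂Q/∂x = 0,    ∂P/∂y = -125y^4,
    ∂Q/∂x - ∂P/∂y = 125y^4.

D is the region x^2 + y^2 ≤ 1. Evaluating the double integral:

In polar coordinates (x = r cos θ, y = r sin θ, dA = r dr dθ) the integrand becomes 125r^4sin(θ)^4, so

    ∬_D (125y^4) dA = ∫_0^{2π} ∫_0^{1} (125r^4sin(θ)^4) · r dr dθ.

Inner (r from 0 to 1): 125sin(θ)^4/6.
Outer (θ from 0 to 2π): 125π/8.

Therefore ∮_C P dx + Q dy = 125π/8.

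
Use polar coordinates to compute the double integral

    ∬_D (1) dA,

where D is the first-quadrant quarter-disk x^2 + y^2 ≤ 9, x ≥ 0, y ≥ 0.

The region D is 0 ≤ r ≤ 3, 0 ≤ θ ≤ π/2 in polar coordinates, where x = r cos(θ), y = r sin(θ), and dA = r dr dθ.

Under the substitution, the integrand becomes 1, so

    ∬_D (1) dA = ∫_{0}^{π/2} ∫_{0}^{3} (1) · r dr dθ.

Inner integral (in r): ∫_{0}^{3} (1) · r dr = 9/2.

Outer integral (in θ): ∫_{0}^{π/2} (9/2) dθ = 9π/4.

Therefore ∬_D (1) dA = 9π/4.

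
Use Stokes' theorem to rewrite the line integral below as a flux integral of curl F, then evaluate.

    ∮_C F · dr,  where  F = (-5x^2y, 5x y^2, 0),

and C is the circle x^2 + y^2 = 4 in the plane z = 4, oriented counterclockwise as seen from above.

Let S be the flat disk x^2 + y^2 ≤ 4 in the plane z = 4, with upward unit normal n̂ = ẑ. By Stokes' theorem,

    ∮_C F · dr = ∬_S (∇ × F) · n̂ dS = ∬_D (curl F)_z dA,

where D is the disk x^2 + y^2 ≤ 4.

Compute the curl of F = (-5x^2y, 5x y^2, 0):
    (∇ × F)_x = ∂F_z/∂y - ∂F_y/∂z = 0,
    (∇ × F)_y = ∂F_x/∂z - ∂F_z/∂x = 0,
    (∇ × F)_z = ∂F_y/∂x - ∂F_x/∂y = 5x^2 + 5y^2.

On z = 4, (curl F)_z = 5x^2 + 5y^2.

Convert to polar (x = r cos θ, y = r sin θ, dA = r dr dθ); the integrand becomes 5r^2, so

    ∬_D (curl F)_z dA = ∫_0^{2π} ∫_0^{2} (5r^2) · r dr dθ.

Inner (r from 0 to 2): 20.
Outer (θ from 0 to 2π): 40π.

Therefore ∮_C F · dr = 40π.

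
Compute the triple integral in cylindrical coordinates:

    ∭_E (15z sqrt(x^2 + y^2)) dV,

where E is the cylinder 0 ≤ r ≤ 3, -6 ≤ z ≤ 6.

In cylindrical coordinates, x = r cos(θ), y = r sin(θ), z = z, and dV = r dr dθ dz.

The integrand becomes 15r z, so

    ∭_E (15z sqrt(x^2 + y^2)) dV = ∫_{0}^{2π} ∫_{0}^{3} ∫_{-6}^{6} (15r z) · r dz dr dθ.

Inner (z): 0.
Middle (r from 0 to 3): 0.
Outer (θ): 0.

Therefore the triple integral equals 0.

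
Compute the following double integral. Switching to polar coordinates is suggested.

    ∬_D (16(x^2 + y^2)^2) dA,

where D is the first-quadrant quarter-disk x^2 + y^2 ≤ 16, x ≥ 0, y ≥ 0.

The region D is 0 ≤ r ≤ 4, 0 ≤ θ ≤ π/2 in polar coordinates, where x = r cos(θ), y = r sin(θ), and dA = r dr dθ.

Under the substitution, the integrand becomes 16r^4, so

    ∬_D (16(x^2 + y^2)^2) dA = ∫_{0}^{π/2} ∫_{0}^{4} (16r^4) · r dr dθ.

Inner integral (in r): ∫_{0}^{4} (16r^4) · r dr = 32768/3.

Outer integral (in θ): ∫_{0}^{π/2} (32768/3) dθ = 16384π/3.

Therefore ∬_D (16(x^2 + y^2)^2) dA = 16384π/3.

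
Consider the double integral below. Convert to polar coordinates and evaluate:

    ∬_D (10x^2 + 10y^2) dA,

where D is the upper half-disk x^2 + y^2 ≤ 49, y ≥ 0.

The region D is 0 ≤ r ≤ 7, 0 ≤ θ ≤ π in polar coordinates, where x = r cos(θ), y = r sin(θ), and dA = r dr dθ.

Under the substitution, the integrand becomes 10r^2, so

    ∬_D (10x^2 + 10y^2) dA = ∫_{0}^{π} ∫_{0}^{7} (10r^2) · r dr dθ.

Inner integral (in r): ∫_{0}^{7} (10r^2) · r dr = 12005/2.

Outer integral (in θ): ∫_{0}^{π} (12005/2) dθ = 12005π/2.

Therefore ∬_D (10x^2 + 10y^2) dA = 12005π/2.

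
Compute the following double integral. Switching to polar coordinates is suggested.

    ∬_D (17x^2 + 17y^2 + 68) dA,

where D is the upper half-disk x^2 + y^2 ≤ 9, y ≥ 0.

The region D is 0 ≤ r ≤ 3, 0 ≤ θ ≤ π in polar coordinates, where x = r cos(θ), y = r sin(θ), and dA = r dr dθ.

Under the substitution, the integrand becomes 17r^2 + 68, so

    ∬_D (17x^2 + 17y^2 + 68) dA = ∫_{0}^{π} ∫_{0}^{3} (17r^2 + 68) · r dr dθ.

Inner integral (in r): ∫_{0}^{3} (17r^2 + 68) · r dr = 2601/4.

Outer integral (in θ): ∫_{0}^{π} (2601/4) dθ = 2601π/4.

Therefore ∬_D (17x^2 + 17y^2 + 68) dA = 2601π/4.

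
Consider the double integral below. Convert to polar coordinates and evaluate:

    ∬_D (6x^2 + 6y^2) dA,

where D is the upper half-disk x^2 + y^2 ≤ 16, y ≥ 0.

The region D is 0 ≤ r ≤ 4, 0 ≤ θ ≤ π in polar coordinates, where x = r cos(θ), y = r sin(θ), and dA = r dr dθ.

Under the substitution, the integrand becomes 6r^2, so

    ∬_D (6x^2 + 6y^2) dA = ∫_{0}^{π} ∫_{0}^{4} (6r^2) · r dr dθ.

Inner integral (in r): ∫_{0}^{4} (6r^2) · r dr = 384.

Outer integral (in θ): ∫_{0}^{π} (384) dθ = 384π.

Therefore ∬_D (6x^2 + 6y^2) dA = 384π.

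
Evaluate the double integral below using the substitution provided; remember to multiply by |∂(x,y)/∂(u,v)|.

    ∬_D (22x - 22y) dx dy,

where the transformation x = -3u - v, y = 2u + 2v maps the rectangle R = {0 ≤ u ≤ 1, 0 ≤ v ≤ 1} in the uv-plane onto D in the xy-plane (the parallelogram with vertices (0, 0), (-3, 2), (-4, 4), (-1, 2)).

Compute the Jacobian determinant of (x, y) with respect to (u, v):

    ∂(x,y)/∂(u,v) = | -3  -1 | = (-3)(2) - (-1)(2) = -4.
                   | 2  2 |

Its absolute value is |J| = 4 (the area scaling factor).

Substituting x = -3u - v, y = 2u + 2v into the integrand,

    22x - 22y → -110u - 66v,

so the integral becomes

    ∬_R (-110u - 66v) · |J| du dv = ∫_0^1 ∫_0^1 (-440u - 264v) dv du.

Inner (v): -440u - 132.
Outer (u): -352.

Therefore ∬_D (22x - 22y) dx dy = -352.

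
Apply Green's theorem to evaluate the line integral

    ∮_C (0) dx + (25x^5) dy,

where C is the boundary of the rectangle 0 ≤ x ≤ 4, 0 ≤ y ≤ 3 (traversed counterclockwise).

Green's theorem converts the closed line integral into a double integral over the enclosed region D:

    ∮_C P dx + Q dy = ∬_D (∂Q/∂x - ∂P/∂y) dA.

Here P = 0, Q = 25x^5, so

    ∂Q/∂x = 125x^4,    ∂P/∂y = 0,
    ∂Q/∂x - ∂P/∂y = 125x^4.

D is the region 0 ≤ x ≤ 4, 0 ≤ y ≤ 3. Evaluating the double integral:

    ∬_D (125x^4) dA = ∫_0^{4} ∫_0^{3} (125x^4) dy dx.

Inner (y from 0 to 3): 375x^4.
Outer (x from 0 to 4): 76800.

Therefore ∮_C P dx + Q dy = 76800.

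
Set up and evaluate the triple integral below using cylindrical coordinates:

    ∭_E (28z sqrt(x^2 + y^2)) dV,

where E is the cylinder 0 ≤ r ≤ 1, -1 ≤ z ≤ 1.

In cylindrical coordinates, x = r cos(θ), y = r sin(θ), z = z, and dV = r dr dθ dz.

The integrand becomes 28r z, so

    ∭_E (28z sqrt(x^2 + y^2)) dV = ∫_{0}^{2π} ∫_{0}^{1} ∫_{-1}^{1} (28r z) · r dz dr dθ.

Inner (z): 0.
Middle (r from 0 to 1): 0.
Outer (θ): 0.

Therefore the triple integral equals 0.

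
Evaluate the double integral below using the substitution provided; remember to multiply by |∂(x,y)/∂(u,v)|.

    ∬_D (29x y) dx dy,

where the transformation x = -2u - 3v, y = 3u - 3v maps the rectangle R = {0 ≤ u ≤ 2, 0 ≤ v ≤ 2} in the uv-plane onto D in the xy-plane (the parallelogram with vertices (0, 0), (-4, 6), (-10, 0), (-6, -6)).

Compute the Jacobian determinant of (x, y) with respect to (u, v):

    ∂(x,y)/∂(u,v) = | -2  -3 | = (-2)(-3) - (-3)(3) = 15.
                   | 3  -3 |

Its absolute value is |J| = 15 (the area scaling factor).

Substituting x = -2u - 3v, y = 3u - 3v into the integrand,

    29x y → -174u^2 - 87u v + 261v^2,

so the integral becomes

    ∬_R (-174u^2 - 87u v + 261v^2) · |J| du dv = ∫_0^2 ∫_0^2 (-2610u^2 - 1305u v + 3915v^2) dv du.

Inner (v): -5220u^2 - 2610u + 10440.
Outer (u): 1740.

Therefore ∬_D (29x y) dx dy = 1740.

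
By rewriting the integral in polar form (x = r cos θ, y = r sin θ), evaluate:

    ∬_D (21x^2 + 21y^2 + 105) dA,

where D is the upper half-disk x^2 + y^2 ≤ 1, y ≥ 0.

The region D is 0 ≤ r ≤ 1, 0 ≤ θ ≤ π in polar coordinates, where x = r cos(θ), y = r sin(θ), and dA = r dr dθ.

Under the substitution, the integrand becomes 21r^2 + 105, so

    ∬_D (21x^2 + 21y^2 + 105) dA = ∫_{0}^{π} ∫_{0}^{1} (21r^2 + 105) · r dr dθ.

Inner integral (in r): ∫_{0}^{1} (21r^2 + 105) · r dr = 231/4.

Outer integral (in θ): ∫_{0}^{π} (231/4) dθ = 231π/4.

Therefore ∬_D (21x^2 + 21y^2 + 105) dA = 231π/4.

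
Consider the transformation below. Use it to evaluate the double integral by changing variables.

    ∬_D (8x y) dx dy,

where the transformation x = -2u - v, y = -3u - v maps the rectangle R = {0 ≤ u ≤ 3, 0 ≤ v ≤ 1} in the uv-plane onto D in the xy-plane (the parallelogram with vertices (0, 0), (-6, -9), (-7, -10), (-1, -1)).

Compute the Jacobian determinant of (x, y) with respect to (u, v):

    ∂(x,y)/∂(u,v) = | -2  -1 | = (-2)(-1) - (-1)(-3) = -1.
                   | -3  -1 |

Its absolute value is |J| = 1 (the area scaling factor).

Substituting x = -2u - v, y = -3u - v into the integrand,

    8x y → 48u^2 + 40u v + 8v^2,

so the integral becomes

    ∬_R (48u^2 + 40u v + 8v^2) · |J| du dv = ∫_0^3 ∫_0^1 (48u^2 + 40u v + 8v^2) dv du.

Inner (v): 48u^2 + 20u + 8/3.
Outer (u): 530.

Therefore ∬_D (8x y) dx dy = 530.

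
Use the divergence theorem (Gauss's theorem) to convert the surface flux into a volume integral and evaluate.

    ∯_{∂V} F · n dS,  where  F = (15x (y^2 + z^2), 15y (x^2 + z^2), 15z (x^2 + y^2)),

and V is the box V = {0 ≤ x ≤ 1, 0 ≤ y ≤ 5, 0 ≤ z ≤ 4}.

By the divergence theorem,

    ∯_{∂V} F · n dS = ∭_V (∇ · F) dV.

Compute the divergence:
    ∇ · F = ∂F_x/∂x + ∂F_y/∂y + ∂F_z/∂z = 15y^2 + 15z^2 + 15x^2 + 15z^2 + 15x^2 + 15y^2 = 30x^2 + 30y^2 + 30z^2.

V is a rectangular box, so dV = dx dy dz with 0 ≤ x ≤ 1, 0 ≤ y ≤ 5, 0 ≤ z ≤ 4.

Integrate (30x^2 + 30y^2 + 30z^2) over V as an iterated integral:

    ∭_V (∇·F) dV = ∫_0^{1} ∫_0^{5} ∫_0^{4} (30x^2 + 30y^2 + 30z^2) dz dy dx.

Inner (z from 0 to 4): 120x^2 + 120y^2 + 640.
Middle (y from 0 to 5): 600x^2 + 8200.
Outer (x from 0 to 1): 8400.

Therefore ∯_{∂V} F · n dS = 8400.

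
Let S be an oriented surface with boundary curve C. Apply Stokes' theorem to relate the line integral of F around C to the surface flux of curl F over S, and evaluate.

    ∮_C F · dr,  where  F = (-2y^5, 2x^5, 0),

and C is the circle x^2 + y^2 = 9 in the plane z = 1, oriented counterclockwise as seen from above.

Let S be the flat disk x^2 + y^2 ≤ 9 in the plane z = 1, with upward unit normal n̂ = ẑ. By Stokes' theorem,

    ∮_C F · dr = ∬_S (∇ × F) · n̂ dS = ∬_D (curl F)_z dA,

where D is the disk x^2 + y^2 ≤ 9.

Compute the curl of F = (-2y^5, 2x^5, 0):
    (∇ × F)_x = ∂F_z/∂y - ∂F_y/∂z = 0,
    (∇ × F)_y = ∂F_x/∂z - ∂F_z/∂x = 0,
    (∇ × F)_z = ∂F_y/∂x - ∂F_x/∂y = 10x^4 + 10y^4.

On z = 1, (curl F)_z = 10x^4 + 10y^4.

Convert to polar (x = r cos θ, y = r sin θ, dA = r dr dθ); the integrand becomes 10r^4(sin(θ)^4 + cos(θ)^4), so

    ∬_D (curl F)_z dA = ∫_0^{2π} ∫_0^{3} (10r^4(sin(θ)^4 + cos(θ)^4)) · r dr dθ.

Inner (r from 0 to 3): 1215sin(θ)^4 + 1215cos(θ)^4.
Outer (θ from 0 to 2π): 3645π/2.

Therefore ∮_C F · dr = 3645π/2.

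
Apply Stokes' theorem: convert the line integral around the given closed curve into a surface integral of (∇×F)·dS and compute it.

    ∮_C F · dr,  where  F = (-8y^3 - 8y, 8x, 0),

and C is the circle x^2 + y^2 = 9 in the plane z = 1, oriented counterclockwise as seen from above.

Let S be the flat disk x^2 + y^2 ≤ 9 in the plane z = 1, with upward unit normal n̂ = ẑ. By Stokes' theorem,

    ∮_C F · dr = ∬_S (∇ × F) · n̂ dS = ∬_D (curl F)_z dA,

where D is the disk x^2 + y^2 ≤ 9.

Compute the curl of F = (-8y^3 - 8y, 8x, 0):
    (∇ × F)_x = ∂F_z/∂y - ∂F_y/∂z = 0,
    (∇ × F)_y = ∂F_x/∂z - ∂F_z/∂x = 0,
    (∇ × F)_z = ∂F_y/∂x - ∂F_x/∂y = 24y^2 + 16.

On z = 1, (curl F)_z = 24y^2 + 16.

Convert to polar (x = r cos θ, y = r sin θ, dA = r dr dθ); the integrand becomes 24r^2sin(θ)^2 + 16, so

    ∬_D (curl F)_z dA = ∫_0^{2π} ∫_0^{3} (24r^2sin(θ)^2 + 16) · r dr dθ.

Inner (r from 0 to 3): 486sin(θ)^2 + 72.
Outer (θ from 0 to 2π): 630π.

Therefore ∮_C F · dr = 630π.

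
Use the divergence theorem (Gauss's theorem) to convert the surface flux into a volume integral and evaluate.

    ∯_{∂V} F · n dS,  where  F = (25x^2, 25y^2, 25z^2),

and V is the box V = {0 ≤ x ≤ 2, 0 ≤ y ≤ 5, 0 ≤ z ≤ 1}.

By the divergence theorem,

    ∯_{∂V} F · n dS = ∭_V (∇ · F) dV.

Compute the divergence:
    ∇ · F = ∂F_x/∂x + ∂F_y/∂y + ∂F_z/∂z = 50x + 50y + 50z.

V is a rectangular box, so dV = dx dy dz with 0 ≤ x ≤ 2, 0 ≤ y ≤ 5, 0 ≤ z ≤ 1.

Integrate (50x + 50y + 50z) over V as an iterated integral:

    ∭_V (∇·F) dV = ∫_0^{2} ∫_0^{5} ∫_0^{1} (50x + 50y + 50z) dz dy dx.

Inner (z from 0 to 1): 50x + 50y + 25.
Middle (y from 0 to 5): 250x + 750.
Outer (x from 0 to 2): 2000.

Therefore ∯_{∂V} F · n dS = 2000.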